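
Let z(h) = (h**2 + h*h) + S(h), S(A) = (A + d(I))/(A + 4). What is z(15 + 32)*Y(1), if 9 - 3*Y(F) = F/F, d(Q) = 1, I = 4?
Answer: 600976/51 ≈ 11784.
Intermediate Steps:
S(A) = (1 + A)/(4 + A) (S(A) = (A + 1)/(A + 4) = (1 + A)/(4 + A))
z(h) = 2*h**2 + (1 + h)/(4 + h) (z(h) = (h**2 + h*h) + (1 + h)/(4 + h) = (h**2 + h**2) + (1 + h)/(4 + h) = 2*h**2 + (1 + h)/(4 + h))
Y(F) = 8/3 (Y(F) = 3 - F/(3*F) = 3 - 1/3*1 = 3 - 1/3 = 8/3)
z(15 + 32)*Y(1) = ((1 + (15 + 32) + 2*(15 + 32)**2*(4 + (15 + 32)))/(4 + (15 + 32)))*(8/3) = ((1 + 47 + 2*47**2*(4 + 47))/(4 + 47))*(8/3) = ((1 + 47 + 2*2209*51)/51)*(8/3) = ((1 + 47 + 225318)/51)*(8/3) = ((1/51)*225366)*(8/3) = (75122/17)*(8/3) = 600976/51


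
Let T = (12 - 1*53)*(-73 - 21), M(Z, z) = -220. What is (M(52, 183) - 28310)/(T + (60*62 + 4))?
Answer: -1585/421 ≈ -3.7648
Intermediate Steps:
T = 3854 (T = (12 - 53)*(-94) = -41*(-94) = 3854)
(M(52, 183) - 28310)/(T + (60*62 + 4)) = (-220 - 28310)/(3854 + (60*62 + 4)) = -28530/(3854 + (3720 + 4)) = -28530/(3854 + 3724) = -28530/7578 = -28530*1/7578 = -1585/421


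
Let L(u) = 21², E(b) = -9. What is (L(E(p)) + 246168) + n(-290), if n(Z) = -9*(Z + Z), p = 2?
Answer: 251829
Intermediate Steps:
n(Z) = -18*Z
L(u) = 441
(L(E(p)) + 246168) + n(-290) = (441 + 246168) - 18*(-290) = 246609 + 5220 = 251829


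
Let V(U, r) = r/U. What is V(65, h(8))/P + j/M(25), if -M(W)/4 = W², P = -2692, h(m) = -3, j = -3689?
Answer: 8068859/5468125 ≈ 1.4756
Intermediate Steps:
M(W) = -4*W²
V(65, h(8))/P + j/M(25) = -3/65/(-2692) - 3689/((-4*25²)) = -3*1/65*(-1/2692) - 3689/((-4*625)) = -3/65*(-1/2692) - 3689/(-2500) = 3/174980 - 3689*(-1/2500) = 3/174980 + 3689/2500 = 8068859/5468125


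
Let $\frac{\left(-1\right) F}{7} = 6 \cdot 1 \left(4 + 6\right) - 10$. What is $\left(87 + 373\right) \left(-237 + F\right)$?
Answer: $-270020$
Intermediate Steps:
$F = -350$ ($F = - 7 \left(6 \cdot 1 \left(4 + 6\right) - 10\right) = - 7 \left(6 \cdot 1 \cdot 10 - 10\right) = - 7 \left(6 \cdot 10 - 10\right) = - 7 \left(60 - 10\right) = \left(-7\right) 50 = -350$)
$\left(87 + 373\right) \left(-237 + F\right) = \left(87 + 373\right) \left(-237 - 350\right) = 460 \left(-587\right) = -270020$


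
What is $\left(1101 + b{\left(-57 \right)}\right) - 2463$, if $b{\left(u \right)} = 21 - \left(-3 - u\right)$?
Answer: $-1395$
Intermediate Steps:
$b{\left(u \right)} = 24 + u$ ($b{\left(u \right)} = 21 + \left(3 + u\right) = 24 + u$)
$\left(1101 + b{\left(-57 \right)}\right) - 2463 = \left(1101 + \left(24 - 57\right)\right) - 2463 = \left(1101 - 33\right) - 2463 = 1068 - 2463 = -1395$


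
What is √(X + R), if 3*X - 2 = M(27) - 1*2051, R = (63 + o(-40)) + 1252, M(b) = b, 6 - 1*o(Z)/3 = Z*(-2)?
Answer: √419 ≈ 20.469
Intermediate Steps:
o(Z) = 18 + 6*Z (o(Z) = 18 - 3*Z*(-2) = 18 - (-6)*Z = 18 + 6*Z)
R = 1093 (R = (63 + (18 + 6*(-40))) + 1252 = (63 + (18 - 240)) + 1252 = (63 - 222) + 1252 = -159 + 1252 = 1093)
X = -674 (X = ⅔ + (27 - 1*2051)/3 = ⅔ + (27 - 2051)/3 = ⅔ + (⅓)*(-2024) = ⅔ - 2024/3 = -674)
√(X + R) = √(-674 + 1093) = √419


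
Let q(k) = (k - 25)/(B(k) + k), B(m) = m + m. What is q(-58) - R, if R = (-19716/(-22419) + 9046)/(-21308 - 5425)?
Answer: 25467259/31231782 ≈ 0.81543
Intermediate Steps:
B(m) = 2*m
q(k) = (-25 + k)/(3*k) (q(k) = (k - 25)/(2*k + k) = (-25 + k)/((3*k)) = (-25 + k)*(1/(3*k)) = (-25 + k)/(3*k))
R = -182230/538479 (R = (-19716*(-1/22419) + 9046)/(-26733) = (124/141 + 9046)*(-1/26733) = (1275610/141)*(-1/26733) = -182230/538479 ≈ -0.33842)
q(-58) - R = (⅓)*(-25 - 58)/(-58) - 1*(-182230/538479) = (⅓)*(-1/58)*(-83) + 182230/538479 = 83/174 + 182230/538479 = 25467259/31231782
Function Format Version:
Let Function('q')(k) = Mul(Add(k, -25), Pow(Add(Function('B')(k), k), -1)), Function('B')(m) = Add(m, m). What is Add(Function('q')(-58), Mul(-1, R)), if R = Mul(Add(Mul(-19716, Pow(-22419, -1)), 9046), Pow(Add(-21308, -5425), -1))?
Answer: Rational(25467259, 31231782) ≈ 0.81543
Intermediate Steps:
Function('B')(m) = Mul(2, m)
Function('q')(k) = Mul(Rational(1, 3), Pow(k, -1), Add(-25, k)) (Function('q')(k) = Mul(Add(k, -25), Pow(Add(Mul(2, k), k), -1)) = Mul(Add(-25, k), Pow(Mul(3, k), -1)) = Mul(Add(-25, k), Mul(Rational(1, 3), Pow(k, -1))) = Mul(Rational(1, 3), Pow(k, -1), Add(-25, k)))
R = Rational(-182230, 538479) (R = Mul(Add(Mul(-19716, Rational(-1, 22419)), 9046), Pow(-26733, -1)) = Mul(Add(Rational(124, 141), 9046), Rational(-1, 26733)) = Mul(Rational(1275610, 141), Rational(-1, 26733)) = Rational(-182230, 538479) ≈ -0.33842)
Add(Function('q')(-58), Mul(-1, R)) = Add(Mul(Rational(1, 3), Pow(-58, -1), Add(-25, -58)), Mul(-1, Rational(-182230, 538479))) = Add(Mul(Rational(1, 3), Rational(-1, 58), -83), Rational(182230, 538479)) = Add(Rational(83, 174), Rational(182230, 538479)) = Rational(25467259, 31231782)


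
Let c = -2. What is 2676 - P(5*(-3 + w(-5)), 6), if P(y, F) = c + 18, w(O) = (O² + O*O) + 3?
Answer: 2660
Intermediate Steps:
w(O) = 3 + 2*O² (w(O) = (O² + O²) + 3 = 2*O² + 3 = 3 + 2*O²)
P(y, F) = 16 (P(y, F) = -2 + 18 = 16)
2676 - P(5*(-3 + w(-5)), 6) = 2676 - 1*16 = 2676 - 16 = 2660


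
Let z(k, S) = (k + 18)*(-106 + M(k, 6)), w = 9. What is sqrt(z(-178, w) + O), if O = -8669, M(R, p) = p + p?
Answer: sqrt(6371) ≈ 79.819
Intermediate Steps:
M(R, p) = 2*p
z(k, S) = -1692 - 94*k (z(k, S) = (k + 18)*(-106 + 2*6) = (18 + k)*(-106 + 12) = (18 + k)*(-94) = -1692 - 94*k)
sqrt(z(-178, w) + O) = sqrt((-1692 - 94*(-178)) - 8669) = sqrt((-1692 + 16732) - 8669) = sqrt(15040 - 8669) = sqrt(6371)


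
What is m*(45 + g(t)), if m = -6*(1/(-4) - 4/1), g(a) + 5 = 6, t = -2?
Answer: 1173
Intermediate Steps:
g(a) = 1 (g(a) = -5 + 6 = 1)
m = 51/2 (m = -6*(1*(-¼) - 4*1) = -6*(-¼ - 4) = -6*(-17/4) = 51/2 ≈ 25.500)
m*(45 + g(t)) = 51*(45 + 1)/2 = (51/2)*46 = 1173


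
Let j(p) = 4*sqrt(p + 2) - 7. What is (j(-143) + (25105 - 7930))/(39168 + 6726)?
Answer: 8584/22947 + 2*I*sqrt(141)/22947 ≈ 0.37408 + 0.0010349*I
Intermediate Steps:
j(p) = -7 + 4*sqrt(2 + p) (j(p) = 4*sqrt(2 + p) - 7 = -7 + 4*sqrt(2 + p))
(j(-143) + (25105 - 7930))/(39168 + 6726) = ((-7 + 4*sqrt(2 - 143)) + (25105 - 7930))/(39168 + 6726) = ((-7 + 4*sqrt(-141)) + 17175)/45894 = ((-7 + 4*(I*sqrt(141))) + 17175)*(1/45894) = ((-7 + 4*I*sqrt(141)) + 17175)*(1/45894) = (17168 + 4*I*sqrt(141))*(1/45894) = 8584/22947 + 2*I*sqrt(141)/22947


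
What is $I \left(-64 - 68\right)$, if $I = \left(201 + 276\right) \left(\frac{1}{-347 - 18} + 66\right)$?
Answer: $- \frac{1516739796}{365} \approx -4.1555 \cdot 10^{6}$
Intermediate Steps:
$I = \frac{11490453}{365}$ ($I = 477 \left(\frac{1}{-365} + 66\right) = 477 \left(- \frac{1}{365} + 66\right) = 477 \cdot \frac{24089}{365} = \frac{11490453}{365} \approx 31481.0$)
$I \left(-64 - 68\right) = \frac{11490453 \left(-64 - 68\right)}{365} = \frac{11490453}{365} \left(-132\right) = - \frac{1516739796}{365}$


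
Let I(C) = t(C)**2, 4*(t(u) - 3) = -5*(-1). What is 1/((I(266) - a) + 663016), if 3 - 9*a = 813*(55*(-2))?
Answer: 16/10449553 ≈ 1.5312e-6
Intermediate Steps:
t(u) = 17/4 (t(u) = 3 + (-5*(-1))/4 = 3 + (1/4)*5 = 3 + 5/4 = 17/4)
I(C) = 289/16 (I(C) = (17/4)**2 = 289/16)
a = 9937 (a = 1/3 - 271*55*(-2)/3 = 1/3 - 271*(-110)/3 = 1/3 - 1/9*(-89430) = 1/3 + 29810/3 = 9937)
1/((I(266) - a) + 663016) = 1/((289/16 - 1*9937) + 663016) = 1/((289/16 - 9937) + 663016) = 1/(-158703/16 + 663016) = 1/(10449553/16) = 16/10449553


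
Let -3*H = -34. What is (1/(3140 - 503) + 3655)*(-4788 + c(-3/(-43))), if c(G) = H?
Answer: -138115921880/7911 ≈ -1.7459e+7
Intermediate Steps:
H = 34/3 (H = -1/3*(-34) = 34/3 ≈ 11.333)
c(G) = 34/3
(1/(3140 - 503) + 3655)*(-4788 + c(-3/(-43))) = (1/(3140 - 503) + 3655)*(-4788 + 34/3) = (1/2637 + 3655)*(-14330/3) = (9638236/2637)*(-14330/3) = -138115921880/7911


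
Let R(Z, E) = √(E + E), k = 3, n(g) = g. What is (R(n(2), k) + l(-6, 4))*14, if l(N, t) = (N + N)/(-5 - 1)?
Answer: 28 + 14*√6 ≈ 62.293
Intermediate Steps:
l(N, t) = -N/3 (l(N, t) = (2*N)/(-6) = (2*N)*(-⅙) = -N/3)
R(Z, E) = √2*√E (R(Z, E) = √(2*E) = √2*√E)
(R(n(2), k) + l(-6, 4))*14 = (√2*√3 - ⅓*(-6))*14 = (√6 + 2)*14 = (2 + √6)*14 = 28 + 14*√6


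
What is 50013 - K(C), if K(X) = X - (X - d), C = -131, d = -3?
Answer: 50016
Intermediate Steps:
K(X) = -3 (K(X) = X - (X - 1*(-3)) = X - (X + 3) = X - (3 + X) = X + (-3 - X) = -3)
50013 - K(C) = 50013 - 1*(-3) = 50013 + 3 = 50016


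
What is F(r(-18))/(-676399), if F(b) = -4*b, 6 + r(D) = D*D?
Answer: 1272/676399 ≈ 0.0018805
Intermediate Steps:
r(D) = -6 + D² (r(D) = -6 + D*D = -6 + D²)
F(r(-18))/(-676399) = -4*(-6 + (-18)²)/(-676399) = -4*(-6 + 324)*(-1/676399) = -4*318*(-1/676399) = -1272*(-1/676399) = 1272/676399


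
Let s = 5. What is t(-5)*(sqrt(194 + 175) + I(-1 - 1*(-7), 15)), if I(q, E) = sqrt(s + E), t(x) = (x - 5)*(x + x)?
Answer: 200*sqrt(5) + 300*sqrt(41) ≈ 2368.2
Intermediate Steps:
t(x) = 2*x*(-5 + x) (t(x) = (-5 + x)*(2*x) = 2*x*(-5 + x))
I(q, E) = sqrt(5 + E)
t(-5)*(sqrt(194 + 175) + I(-1 - 1*(-7), 15)) = (2*(-5)*(-5 - 5))*(sqrt(194 + 175) + sqrt(5 + 15)) = (2*(-5)*(-10))*(sqrt(369) + sqrt(20)) = 100*(3*sqrt(41) + 2*sqrt(5)) = 100*(2*sqrt(5) + 3*sqrt(41)) = 200*sqrt(5) + 300*sqrt(41)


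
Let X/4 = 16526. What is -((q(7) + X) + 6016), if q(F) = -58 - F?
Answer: -72055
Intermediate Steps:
X = 66104 (X = 4*16526 = 66104)
-((q(7) + X) + 6016) = -(((-58 - 1*7) + 66104) + 6016) = -(((-58 - 7) + 66104) + 6016) = -((-65 + 66104) + 6016) = -(66039 + 6016) = -1*72055 = -72055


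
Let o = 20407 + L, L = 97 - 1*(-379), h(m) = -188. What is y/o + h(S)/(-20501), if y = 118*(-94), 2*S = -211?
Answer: -223471088/428122383 ≈ -0.52198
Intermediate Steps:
S = -211/2 (S = (1/2)*(-211) = -211/2 ≈ -105.50)
L = 476 (L = 97 + 379 = 476)
o = 20883 (o = 20407 + 476 = 20883)
y = -11092
y/o + h(S)/(-20501) = -11092/20883 - 188/(-20501) = -11092*1/20883 - 188*(-1/20501) = -11092/20883 + 188/20501 = -223471088/428122383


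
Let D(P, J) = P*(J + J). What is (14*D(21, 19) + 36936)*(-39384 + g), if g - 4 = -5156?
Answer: -2142537888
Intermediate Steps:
D(P, J) = 2*J*P (D(P, J) = P*(2*J) = 2*J*P)
g = -5152 (g = 4 - 5156 = -5152)
(14*D(21, 19) + 36936)*(-39384 + g) = (14*(2*19*21) + 36936)*(-39384 - 5152) = (14*798 + 36936)*(-44536) = (11172 + 36936)*(-44536) = 48108*(-44536) = -2142537888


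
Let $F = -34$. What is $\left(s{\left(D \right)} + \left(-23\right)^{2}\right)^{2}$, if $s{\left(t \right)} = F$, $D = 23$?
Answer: $245025$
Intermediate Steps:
$s{\left(t \right)} = -34$
$\left(s{\left(D \right)} + \left(-23\right)^{2}\right)^{2} = \left(-34 + \left(-23\right)^{2}\right)^{2} = \left(-34 + 529\right)^{2} = 495^{2} = 245025$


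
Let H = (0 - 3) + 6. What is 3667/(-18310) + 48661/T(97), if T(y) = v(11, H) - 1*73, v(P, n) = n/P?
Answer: -980374561/1464800 ≈ -669.29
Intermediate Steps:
H = 3 (H = -3 + 6 = 3)
T(y) = -800/11 (T(y) = 3/11 - 1*73 = 3*(1/11) - 73 = 3/11 - 73 = -800/11)
3667/(-18310) + 48661/T(97) = 3667/(-18310) + 48661/(-800/11) = 3667*(-1/18310) + 48661*(-11/800) = -3667/18310 - 535271/800 = -980374561/1464800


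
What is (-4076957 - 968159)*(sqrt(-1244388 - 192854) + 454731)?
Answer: -2294170643796 - 5045116*I*sqrt(1437242) ≈ -2.2942e+12 - 6.0483e+9*I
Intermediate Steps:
(-4076957 - 968159)*(sqrt(-1244388 - 192854) + 454731) = -5045116*(sqrt(-1437242) + 454731) = -5045116*(I*sqrt(1437242) + 454731) = -5045116*(454731 + I*sqrt(1437242)) = -2294170643796 - 5045116*I*sqrt(1437242)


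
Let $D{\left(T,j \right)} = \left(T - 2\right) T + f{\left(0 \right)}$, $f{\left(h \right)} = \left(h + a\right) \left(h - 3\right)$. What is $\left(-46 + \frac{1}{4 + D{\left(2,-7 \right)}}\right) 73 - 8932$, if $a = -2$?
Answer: $- \frac{122827}{10} \approx -12283.0$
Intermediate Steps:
$f{\left(h \right)} = \left(-3 + h\right) \left(-2 + h\right)$ ($f{\left(h \right)} = \left(h - 2\right) \left(h - 3\right) = \left(-2 + h\right) \left(-3 + h\right) = \left(-3 + h\right) \left(-2 + h\right)$)
$D{\left(T,j \right)} = 6 + T \left(-2 + T\right)$ ($D{\left(T,j \right)} = \left(T - 2\right) T + \left(6 + 0^{2} - 0\right) = \left(-2 + T\right) T + \left(6 + 0 + 0\right) = T \left(-2 + T\right) + 6 = 6 + T \left(-2 + T\right)$)
$\left(-46 + \frac{1}{4 + D{\left(2,-7 \right)}}\right) 73 - 8932 = \left(-46 + \frac{1}{4 + \left(6 + 2^{2} - 4\right)}\right) 73 - 8932 = \left(-46 + \frac{1}{4 + \left(6 + 4 - 4\right)}\right) 73 - 8932 = \left(-46 + \frac{1}{4 + 6}\right) 73 - 8932 = \left(-46 + \frac{1}{10}\right) 73 - 8932 = \left(- \frac{459}{10}\right) 73 - 8932 = - \frac{33507}{10} - 8932 = - \frac{122827}{10}$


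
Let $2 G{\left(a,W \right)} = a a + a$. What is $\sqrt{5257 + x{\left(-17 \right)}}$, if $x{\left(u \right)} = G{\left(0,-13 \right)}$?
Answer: $\sqrt{5257} \approx 72.505$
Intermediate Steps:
$G{\left(a,W \right)} = \frac{a}{2} + \frac{a^{2}}{2}$ ($G{\left(a,W \right)} = \frac{a a + a}{2} = \frac{a^{2} + a}{2} = \frac{a + a^{2}}{2} = \frac{a}{2} + \frac{a^{2}}{2}$)
$x{\left(u \right)} = 0$ ($x{\left(u \right)} = \frac{1}{2} \cdot 0 \left(1 + 0\right) = \frac{1}{2} \cdot 0 \cdot 1 = 0$)
$\sqrt{5257 + x{\left(-17 \right)}} = \sqrt{5257 + 0} = \sqrt{5257}$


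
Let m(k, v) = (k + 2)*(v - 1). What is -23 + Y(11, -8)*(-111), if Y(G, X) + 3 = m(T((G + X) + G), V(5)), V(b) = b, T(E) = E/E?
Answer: -1022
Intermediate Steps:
T(E) = 1
m(k, v) = (-1 + v)*(2 + k) (m(k, v) = (2 + k)*(-1 + v) = (-1 + v)*(2 + k))
Y(G, X) = 9 (Y(G, X) = -3 + (-2 - 1*1 + 2*5 + 1*5) = -3 + (-2 - 1 + 10 + 5) = -3 + 12 = 9)
-23 + Y(11, -8)*(-111) = -23 + 9*(-111) = -23 - 999 = -1022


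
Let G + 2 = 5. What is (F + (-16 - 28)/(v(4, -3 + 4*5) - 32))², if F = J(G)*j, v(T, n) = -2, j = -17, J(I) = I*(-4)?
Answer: 12180100/289 ≈ 42146.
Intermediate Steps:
G = 3 (G = -2 + 5 = 3)
J(I) = -4*I
F = 204 (F = -4*3*(-17) = -12*(-17) = 204)
(F + (-16 - 28)/(v(4, -3 + 4*5) - 32))² = (204 + (-16 - 28)/(-2 - 32))² = (204 - 44/(-34))² = (204 - 44*(-1/34))² = (204 + 22/17)² = (3490/17)² = 12180100/289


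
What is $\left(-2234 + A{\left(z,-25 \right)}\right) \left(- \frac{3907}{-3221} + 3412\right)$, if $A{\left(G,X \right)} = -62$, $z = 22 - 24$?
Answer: $- \frac{25242129864}{3221} \approx -7.8367 \cdot 10^{6}$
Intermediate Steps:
$z = -2$ ($z = 22 - 24 = -2$)
$\left(-2234 + A{\left(z,-25 \right)}\right) \left(- \frac{3907}{-3221} + 3412\right) = \left(-2234 - 62\right) \left(- \frac{3907}{-3221} + 3412\right) = - 2296 \left(\left(-3907\right) \left(- \frac{1}{3221}\right) + 3412\right) = - 2296 \left(\frac{3907}{3221} + 3412\right) = \left(-2296\right) \frac{10993959}{3221} = - \frac{25242129864}{3221}$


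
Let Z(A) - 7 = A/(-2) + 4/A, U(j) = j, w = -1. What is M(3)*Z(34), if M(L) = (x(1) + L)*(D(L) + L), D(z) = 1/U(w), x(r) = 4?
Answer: -2352/17 ≈ -138.35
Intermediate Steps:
D(z) = -1 (D(z) = 1/(-1) = -1)
M(L) = (-1 + L)*(4 + L) (M(L) = (4 + L)*(-1 + L) = (-1 + L)*(4 + L))
Z(A) = 7 + 4/A - A/2 (Z(A) = 7 + (A/(-2) + 4/A) = 7 + (A*(-1/2) + 4/A) = 7 + (-A/2 + 4/A) = 7 + (4/A - A/2) = 7 + 4/A - A/2)
M(3)*Z(34) = (-4 + 3**2 + 3*3)*(7 + 4/34 - 1/2*34) = (-4 + 9 + 9)*(7 + 4*(1/34) - 17) = 14*(7 + 2/17 - 17) = 14*(-168/17) = -2352/17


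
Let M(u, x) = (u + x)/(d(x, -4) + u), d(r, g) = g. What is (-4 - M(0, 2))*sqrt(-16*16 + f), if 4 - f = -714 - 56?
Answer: -7*sqrt(518)/2 ≈ -79.659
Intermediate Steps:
M(u, x) = (u + x)/(-4 + u)
f = 774 (f = 4 - (-714 - 56) = 4 - 1*(-770) = 4 + 770 = 774)
(-4 - M(0, 2))*sqrt(-16*16 + f) = (-4 - (0 + 2)/(-4 + 0))*sqrt(-16*16 + 774) = (-4 - 2/(-4))*sqrt(-256 + 774) = (-4 - (-1)*2/4)*sqrt(518) = (-4 - 1*(-1/2))*sqrt(518) = (-4 + 1/2)*sqrt(518) = -7*sqrt(518)/2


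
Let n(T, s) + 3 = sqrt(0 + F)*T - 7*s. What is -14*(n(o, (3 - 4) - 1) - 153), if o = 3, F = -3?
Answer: 1988 - 42*I*sqrt(3) ≈ 1988.0 - 72.746*I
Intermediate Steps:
n(T, s) = -3 - 7*s + I*T*sqrt(3) (n(T, s) = -3 + (sqrt(0 - 3)*T - 7*s) = -3 + (sqrt(-3)*T - 7*s) = -3 + ((I*sqrt(3))*T - 7*s) = -3 + (I*T*sqrt(3) - 7*s) = -3 + (-7*s + I*T*sqrt(3)) = -3 - 7*s + I*T*sqrt(3))
-14*(n(o, (3 - 4) - 1) - 153) = -14*((-3 - 7*((3 - 4) - 1) + I*3*sqrt(3)) - 153) = -14*((-3 - 7*(-1 - 1) + 3*I*sqrt(3)) - 153) = -14*((-3 - 7*(-2) + 3*I*sqrt(3)) - 153) = -14*((-3 + 14 + 3*I*sqrt(3)) - 153) = -14*((11 + 3*I*sqrt(3)) - 153) = -14*(-142 + 3*I*sqrt(3)) = 1988 - 42*I*sqrt(3)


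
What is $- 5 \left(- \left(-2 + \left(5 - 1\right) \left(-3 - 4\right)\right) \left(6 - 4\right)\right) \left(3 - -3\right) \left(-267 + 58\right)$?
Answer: $376200$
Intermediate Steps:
$- 5 \left(- \left(-2 + \left(5 - 1\right) \left(-3 - 4\right)\right) \left(6 - 4\right)\right) \left(3 - -3\right) \left(-267 + 58\right) = - 5 \left(- \left(-2 + 4 \left(-7\right)\right) 2\right) \left(3 + 3\right) \left(-209\right) = - 5 \left(- \left(-2 - 28\right) 2\right) 6 \left(-209\right) = - 5 \left(- \left(-30\right) 2\right) 6 \left(-209\right) = - 5 \left(\left(-1\right) \left(-60\right)\right) 6 \left(-209\right) = \left(-5\right) 60 \cdot 6 \left(-209\right) = \left(-300\right) 6 \left(-209\right) = \left(-1800\right) \left(-209\right) = 376200$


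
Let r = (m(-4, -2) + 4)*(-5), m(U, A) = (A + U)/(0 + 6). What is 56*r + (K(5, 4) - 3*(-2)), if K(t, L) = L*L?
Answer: -818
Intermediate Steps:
m(U, A) = A/6 + U/6 (m(U, A) = (A + U)/6 = (A + U)*(⅙) = A/6 + U/6)
K(t, L) = L²
r = -15 (r = (((⅙)*(-2) + (⅙)*(-4)) + 4)*(-5) = ((-⅓ - ⅔) + 4)*(-5) = (-1 + 4)*(-5) = 3*(-5) = -15)
56*r + (K(5, 4) - 3*(-2)) = 56*(-15) + (4² - 3*(-2)) = -840 + (16 + 6) = -840 + 22 = -818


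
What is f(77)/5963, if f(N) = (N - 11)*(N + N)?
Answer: 10164/5963 ≈ 1.7045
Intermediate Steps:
f(N) = 2*N*(-11 + N) (f(N) = (-11 + N)*(2*N) = 2*N*(-11 + N))
f(77)/5963 = (2*77*(-11 + 77))/5963 = (2*77*66)*(1/5963) = 10164*(1/5963) = 10164/5963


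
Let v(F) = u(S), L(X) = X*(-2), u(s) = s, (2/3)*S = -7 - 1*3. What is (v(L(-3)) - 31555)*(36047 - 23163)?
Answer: -406747880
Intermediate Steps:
S = -15 (S = 3*(-7 - 1*3)/2 = 3*(-7 - 3)/2 = (3/2)*(-10) = -15)
L(X) = -2*X
v(F) = -15
(v(L(-3)) - 31555)*(36047 - 23163) = (-15 - 31555)*(36047 - 23163) = -31570*12884 = -406747880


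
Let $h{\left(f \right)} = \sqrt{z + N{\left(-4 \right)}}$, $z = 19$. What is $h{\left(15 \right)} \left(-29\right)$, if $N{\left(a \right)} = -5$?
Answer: $- 29 \sqrt{14} \approx -108.51$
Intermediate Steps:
$h{\left(f \right)} = \sqrt{14}$ ($h{\left(f \right)} = \sqrt{19 - 5} = \sqrt{14}$)
$h{\left(15 \right)} \left(-29\right) = \sqrt{14} \left(-29\right) = - 29 \sqrt{14}$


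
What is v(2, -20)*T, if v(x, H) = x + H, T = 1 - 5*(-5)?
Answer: -468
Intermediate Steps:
T = 26 (T = 1 + 25 = 26)
v(x, H) = H + x
v(2, -20)*T = (-20 + 2)*26 = -18*26 = -468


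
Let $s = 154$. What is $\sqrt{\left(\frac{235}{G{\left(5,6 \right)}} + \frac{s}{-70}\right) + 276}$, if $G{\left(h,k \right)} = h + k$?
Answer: $\frac{\sqrt{892870}}{55} \approx 17.18$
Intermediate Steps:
$\sqrt{\left(\frac{235}{G{\left(5,6 \right)}} + \frac{s}{-70}\right) + 276} = \sqrt{\left(\frac{235}{5 + 6} + \frac{154}{-70}\right) + 276} = \sqrt{\left(\frac{235}{11} + 154 \left(- \frac{1}{70}\right)\right) + 276} = \sqrt{\left(235 \cdot \frac{1}{11} - \frac{11}{5}\right) + 276} = \sqrt{\left(\frac{235}{11} - \frac{11}{5}\right) + 276} = \sqrt{\frac{1054}{55} + 276} = \sqrt{\frac{16234}{55}} = \frac{\sqrt{892870}}{55}$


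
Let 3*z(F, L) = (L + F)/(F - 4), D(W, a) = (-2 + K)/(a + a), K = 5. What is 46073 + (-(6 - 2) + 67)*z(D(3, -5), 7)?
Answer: 1979732/43 ≈ 46040.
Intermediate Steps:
D(W, a) = 3/(2*a) (D(W, a) = (-2 + 5)/(a + a) = 3/((2*a)) = 3*(1/(2*a)) = 3/(2*a))
z(F, L) = (F + L)/(3*(-4 + F)) (z(F, L) = ((L + F)/(F - 4))/3 = ((F + L)/(-4 + F))/3 = (F + L)/(3*(-4 + F)))
46073 + (-(6 - 2) + 67)*z(D(3, -5), 7) = 46073 + (-(6 - 2) + 67)*(((3/2)/(-5) + 7)/(3*(-4 + (3/2)/(-5)))) = 46073 + (-1*4 + 67)*(((3/2)*(-1/5) + 7)/(3*(-4 + (3/2)*(-1/5)))) = 46073 + (-4 + 67)*((-3/10 + 7)/(3*(-4 - 3/10))) = 46073 + 63*((1/3)*(67/10)/(-43/10)) = 46073 + 63*((1/3)*(-10/43)*(67/10)) = 46073 + 63*(-67/129) = 46073 - 1407/43 = 1979732/43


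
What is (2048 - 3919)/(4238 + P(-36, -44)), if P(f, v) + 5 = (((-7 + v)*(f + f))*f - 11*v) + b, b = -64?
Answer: 1871/127539 ≈ 0.014670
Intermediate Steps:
P(f, v) = -69 - 11*v + 2*f**2*(-7 + v) (P(f, v) = -5 + ((((-7 + v)*(f + f))*f - 11*v) - 64) = -5 + ((((-7 + v)*(2*f))*f - 11*v) - 64) = -5 + (((2*f*(-7 + v))*f - 11*v) - 64) = -5 + ((2*f**2*(-7 + v) - 11*v) - 64) = -5 + ((-11*v + 2*f**2*(-7 + v)) - 64) = -5 + (-64 - 11*v + 2*f**2*(-7 + v)) = -69 - 11*v + 2*f**2*(-7 + v))
(2048 - 3919)/(4238 + P(-36, -44)) = (2048 - 3919)/(4238 + (-69 - 14*(-36)**2 - 11*(-44) + 2*(-44)*(-36)**2)) = -1871/(4238 + (-69 - 14*1296 + 484 + 2*(-44)*1296)) = -1871/(4238 + (-69 - 18144 + 484 - 114048)) = -1871/(4238 - 131777) = -1871/(-127539) = -1871*(-1/127539) = 1871/127539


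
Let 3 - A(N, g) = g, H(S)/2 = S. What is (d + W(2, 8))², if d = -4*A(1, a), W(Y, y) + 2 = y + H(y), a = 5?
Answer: 900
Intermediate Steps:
H(S) = 2*S
A(N, g) = 3 - g
W(Y, y) = -2 + 3*y (W(Y, y) = -2 + (y + 2*y) = -2 + 3*y)
d = 8 (d = -4*(3 - 1*5) = -4*(3 - 5) = -4*(-2) = 8)
(d + W(2, 8))² = (8 + (-2 + 3*8))² = (8 + (-2 + 24))² = (8 + 22)² = 30² = 900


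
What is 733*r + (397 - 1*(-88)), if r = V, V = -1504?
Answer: -1101947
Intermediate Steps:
r = -1504
733*r + (397 - 1*(-88)) = 733*(-1504) + (397 - 1*(-88)) = -1102432 + (397 + 88) = -1102432 + 485 = -1101947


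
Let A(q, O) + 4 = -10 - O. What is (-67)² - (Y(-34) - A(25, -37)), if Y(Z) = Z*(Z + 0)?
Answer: 3356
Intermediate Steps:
A(q, O) = -14 - O (A(q, O) = -4 + (-10 - O) = -14 - O)
Y(Z) = Z² (Y(Z) = Z*Z = Z²)
(-67)² - (Y(-34) - A(25, -37)) = (-67)² - ((-34)² - (-14 - 1*(-37))) = 4489 - (1156 - (-14 + 37)) = 4489 - (1156 - 1*23) = 4489 - (1156 - 23) = 4489 - 1*1133 = 4489 - 1133 = 3356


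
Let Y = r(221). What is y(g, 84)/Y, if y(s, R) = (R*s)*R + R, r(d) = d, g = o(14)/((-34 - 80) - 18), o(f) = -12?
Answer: 7980/2431 ≈ 3.2826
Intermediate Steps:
g = 1/11 (g = -12/((-34 - 80) - 18) = -12/(-114 - 18) = -12/(-132) = -12*(-1/132) = 1/11 ≈ 0.090909)
Y = 221
y(s, R) = R + s*R² (y(s, R) = s*R² + R = R + s*R²)
y(g, 84)/Y = (84*(1 + 84*(1/11)))/221 = (84*(1 + 84/11))*(1/221) = (84*(95/11))*(1/221) = (7980/11)*(1/221) = 7980/2431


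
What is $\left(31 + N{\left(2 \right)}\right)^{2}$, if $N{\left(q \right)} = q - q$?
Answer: $961$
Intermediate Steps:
$N{\left(q \right)} = 0$
$\left(31 + N{\left(2 \right)}\right)^{2} = \left(31 + 0\right)^{2} = 31^{2} = 961$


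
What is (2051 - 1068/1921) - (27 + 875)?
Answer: 2206161/1921 ≈ 1148.4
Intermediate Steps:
(2051 - 1068/1921) - (27 + 875) = (2051 - 1068*1/1921) - 1*902 = (2051 - 1068/1921) - 902 = 3938903/1921 - 902 = 2206161/1921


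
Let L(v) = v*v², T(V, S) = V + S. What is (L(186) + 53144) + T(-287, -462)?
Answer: 6487251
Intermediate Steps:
T(V, S) = S + V
L(v) = v³
(L(186) + 53144) + T(-287, -462) = (186³ + 53144) + (-462 - 287) = (6434856 + 53144) - 749 = 6488000 - 749 = 6487251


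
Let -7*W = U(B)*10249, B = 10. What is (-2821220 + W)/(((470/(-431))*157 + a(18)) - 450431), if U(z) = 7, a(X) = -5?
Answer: 71786067/11424218 ≈ 6.2837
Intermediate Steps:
W = -10249 ≈ -10249.
(-2821220 + W)/(((470/(-431))*157 + a(18)) - 450431) = (-2821220 - 10249)/(((470/(-431))*157 - 5) - 450431) = -2831469/(((470*(-1/431))*157 - 5) - 450431) = -2831469/((-470/431*157 - 5) - 450431) = -2831469/((-73790/431 - 5) - 450431) = -2831469/(-75945/431 - 450431) = -2831469/(-194211706/431) = -2831469*(-431/194211706) = 71786067/11424218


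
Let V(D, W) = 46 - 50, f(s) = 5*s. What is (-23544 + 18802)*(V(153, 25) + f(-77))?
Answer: 1844638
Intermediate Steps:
V(D, W) = -4
(-23544 + 18802)*(V(153, 25) + f(-77)) = (-23544 + 18802)*(-4 + 5*(-77)) = -4742*(-4 - 385) = -4742*(-389) = 1844638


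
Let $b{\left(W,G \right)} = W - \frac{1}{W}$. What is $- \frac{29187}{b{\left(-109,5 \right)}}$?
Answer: $\frac{117829}{440} \approx 267.79$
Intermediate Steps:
$- \frac{29187}{b{\left(-109,5 \right)}} = - \frac{29187}{-109 - \frac{1}{-109}} = - \frac{29187}{-109 - - \frac{1}{109}} = - \frac{29187}{-109 + \frac{1}{109}} = - \frac{29187}{- \frac{11880}{109}} = \left(-29187\right) \left(- \frac{109}{11880}\right) = \frac{117829}{440}$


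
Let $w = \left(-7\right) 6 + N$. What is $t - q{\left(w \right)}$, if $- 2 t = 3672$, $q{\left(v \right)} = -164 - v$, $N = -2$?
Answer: $-1716$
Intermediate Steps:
$w = -44$ ($w = \left(-7\right) 6 - 2 = -42 - 2 = -44$)
$t = -1836$ ($t = \left(- \frac{1}{2}\right) 3672 = -1836$)
$t - q{\left(w \right)} = -1836 - \left(-164 - -44\right) = -1836 - \left(-164 + 44\right) = -1836 - -120 = -1836 + 120 = -1716$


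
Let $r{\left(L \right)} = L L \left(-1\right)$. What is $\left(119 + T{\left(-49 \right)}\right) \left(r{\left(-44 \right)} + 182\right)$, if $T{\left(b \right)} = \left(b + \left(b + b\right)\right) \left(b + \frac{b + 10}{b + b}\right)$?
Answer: $-12740179$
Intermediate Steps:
$r{\left(L \right)} = - L^{2}$ ($r{\left(L \right)} = L^{2} \left(-1\right) = - L^{2}$)
$T{\left(b \right)} = 3 b \left(b + \frac{10 + b}{2 b}\right)$ ($T{\left(b \right)} = \left(b + 2 b\right) \left(b + \frac{10 + b}{2 b}\right) = 3 b \left(b + \left(10 + b\right) \frac{1}{2 b}\right) = 3 b \left(b + \frac{10 + b}{2 b}\right)$)
$\left(119 + T{\left(-49 \right)}\right) \left(r{\left(-44 \right)} + 182\right) = \left(119 + \left(15 + 3 \left(-49\right)^{2} + \frac{3}{2} \left(-49\right)\right)\right) \left(- \left(-44\right)^{2} + 182\right) = \left(119 + \left(15 + 3 \cdot 2401 - \frac{147}{2}\right)\right) \left(\left(-1\right) 1936 + 182\right) = \left(119 + \left(15 + 7203 - \frac{147}{2}\right)\right) \left(-1936 + 182\right) = \left(119 + \frac{14289}{2}\right) \left(-1754\right) = \frac{14527}{2} \left(-1754\right) = -12740179$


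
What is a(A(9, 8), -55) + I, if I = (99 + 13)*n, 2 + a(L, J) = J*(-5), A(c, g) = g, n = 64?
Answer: 7441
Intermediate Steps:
a(L, J) = -2 - 5*J (a(L, J) = -2 + J*(-5) = -2 - 5*J)
I = 7168 (I = (99 + 13)*64 = 112*64 = 7168)
a(A(9, 8), -55) + I = (-2 - 5*(-55)) + 7168 = (-2 + 275) + 7168 = 273 + 7168 = 7441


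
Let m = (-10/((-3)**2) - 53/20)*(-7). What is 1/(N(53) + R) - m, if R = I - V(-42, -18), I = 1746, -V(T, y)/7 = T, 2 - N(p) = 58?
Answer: -826933/31410 ≈ -26.327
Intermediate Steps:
N(p) = -56 (N(p) = 2 - 1*58 = 2 - 58 = -56)
V(T, y) = -7*T
R = 1452 (R = 1746 - (-7)*(-42) = 1746 - 1*294 = 1746 - 294 = 1452)
m = 4739/180 (m = (-10/9 - 53*1/20)*(-7) = (-10*1/9 - 53/20)*(-7) = (-10/9 - 53/20)*(-7) = -677/180*(-7) = 4739/180 ≈ 26.328)
1/(N(53) + R) - m = 1/(-56 + 1452) - 1*4739/180 = 1/1396 - 4739/180 = -826933/31410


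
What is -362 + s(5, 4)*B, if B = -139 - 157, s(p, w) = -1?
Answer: -66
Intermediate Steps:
B = -296
-362 + s(5, 4)*B = -362 - 1*(-296) = -362 + 296 = -66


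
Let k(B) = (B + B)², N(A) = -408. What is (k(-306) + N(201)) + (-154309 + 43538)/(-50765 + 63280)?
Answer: 4682201269/12515 ≈ 3.7413e+5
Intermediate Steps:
k(B) = 4*B² (k(B) = (2*B)² = 4*B²)
(k(-306) + N(201)) + (-154309 + 43538)/(-50765 + 63280) = (4*(-306)² - 408) + (-154309 + 43538)/(-50765 + 63280) = (4*93636 - 408) - 110771/12515 = (374544 - 408) - 110771*1/12515 = 374136 - 110771/12515 = 4682201269/12515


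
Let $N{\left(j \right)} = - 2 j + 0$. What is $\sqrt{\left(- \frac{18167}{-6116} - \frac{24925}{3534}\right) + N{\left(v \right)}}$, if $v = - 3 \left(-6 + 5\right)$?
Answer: $\frac{i \sqrt{294385680807999}}{5403486} \approx 3.1753 i$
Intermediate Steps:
$v = 3$ ($v = \left(-3\right) \left(-1\right) = 3$)
$N{\left(j \right)} = - 2 j$
$\sqrt{\left(- \frac{18167}{-6116} - \frac{24925}{3534}\right) + N{\left(v \right)}} = \sqrt{\left(- \frac{18167}{-6116} - \frac{24925}{3534}\right) - 6} = \sqrt{\left(\left(-18167\right) \left(- \frac{1}{6116}\right) - \frac{24925}{3534}\right) - 6} = \sqrt{\left(\frac{18167}{6116} - \frac{24925}{3534}\right) - 6} = \sqrt{- \frac{44119561}{10806972} - 6} = \sqrt{- \frac{108961393}{10806972}} = \frac{i \sqrt{294385680807999}}{5403486}$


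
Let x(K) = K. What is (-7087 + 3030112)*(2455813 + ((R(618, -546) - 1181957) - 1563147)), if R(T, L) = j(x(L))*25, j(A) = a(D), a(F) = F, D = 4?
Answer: -874231622775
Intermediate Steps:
j(A) = 4
R(T, L) = 100 (R(T, L) = 4*25 = 100)
(-7087 + 3030112)*(2455813 + ((R(618, -546) - 1181957) - 1563147)) = (-7087 + 3030112)*(2455813 + ((100 - 1181957) - 1563147)) = 3023025*(2455813 + (-1181857 - 1563147)) = 3023025*(2455813 - 2745004) = 3023025*(-289191) = -874231622775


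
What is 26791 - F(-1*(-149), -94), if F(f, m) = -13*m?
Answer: 25569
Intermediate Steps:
26791 - F(-1*(-149), -94) = 26791 - (-13)*(-94) = 26791 - 1*1222 = 26791 - 1222 = 25569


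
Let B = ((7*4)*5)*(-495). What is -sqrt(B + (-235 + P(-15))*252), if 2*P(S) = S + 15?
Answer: -6*I*sqrt(3570) ≈ -358.5*I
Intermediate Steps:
P(S) = 15/2 + S/2 (P(S) = (S + 15)/2 = (15 + S)/2 = 15/2 + S/2)
B = -69300 (B = (28*5)*(-495) = 140*(-495) = -69300)
-sqrt(B + (-235 + P(-15))*252) = -sqrt(-69300 + (-235 + (15/2 + (1/2)*(-15)))*252) = -sqrt(-69300 + (-235 + (15/2 - 15/2))*252) = -sqrt(-69300 + (-235 + 0)*252) = -sqrt(-69300 - 235*252) = -sqrt(-69300 - 59220) = -sqrt(-128520) = -6*I*sqrt(3570)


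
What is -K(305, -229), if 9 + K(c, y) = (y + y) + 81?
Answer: 386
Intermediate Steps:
K(c, y) = 72 + 2*y (K(c, y) = -9 + ((y + y) + 81) = -9 + (2*y + 81) = -9 + (81 + 2*y) = 72 + 2*y)
-K(305, -229) = -(72 + 2*(-229)) = -(72 - 458) = -1*(-386) = 386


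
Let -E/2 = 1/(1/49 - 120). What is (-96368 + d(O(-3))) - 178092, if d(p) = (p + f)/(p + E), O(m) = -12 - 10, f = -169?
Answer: -35470087511/129240 ≈ -2.7445e+5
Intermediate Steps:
E = 98/5879 (E = -2/(1/49 - 120) = -2/(-5879/49) = -2*(-49/5879) = 98/5879 ≈ 0.016670)
O(m) = -22
d(p) = (-169 + p)/(98/5879 + p) (d(p) = (p - 169)/(p + 98/5879) = (-169 + p)/(98/5879 + p))
(-96368 + d(O(-3))) - 178092 = (-96368 + 5879*(-169 - 22)/(98 + 5879*(-22))) - 178092 = (-96368 + 5879*(-191)/(98 - 129338)) - 178092 = (-96368 + 5879*(-191)/(-129240)) - 178092 = (-96368 + 5879*(-1/129240)*(-191)) - 178092 = (-96368 + 1122889/129240) - 178092 = -12453477431/129240 - 178092 = -35470087511/129240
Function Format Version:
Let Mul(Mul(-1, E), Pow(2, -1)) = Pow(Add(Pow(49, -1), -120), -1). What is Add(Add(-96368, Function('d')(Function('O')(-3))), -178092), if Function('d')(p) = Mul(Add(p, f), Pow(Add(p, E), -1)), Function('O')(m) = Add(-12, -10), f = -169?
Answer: Rational(-35470087511, 129240) ≈ -2.7445e+5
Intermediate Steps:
E = Rational(98, 5879) (E = Mul(-2, Pow(Add(Pow(49, -1), -120), -1)) = Mul(-2, Pow(Add(Rational(1, 49), -120), -1)) = Mul(-2, Pow(Rational(-5879, 49), -1)) = Mul(-2, Rational(-49, 5879)) = Rational(98, 5879) ≈ 0.016670)
Function('O')(m) = -22
Function('d')(p) = Mul(Pow(Add(Rational(98, 5879), p), -1), Add(-169, p)) (Function('d')(p) = Mul(Add(p, -169), Pow(Add(p, Rational(98, 5879)), -1)) = Mul(Add(-169, p), Pow(Add(Rational(98, 5879), p), -1)) = Mul(Pow(Add(Rational(98, 5879), p), -1), Add(-169, p)))
Add(Add(-96368, Function('d')(Function('O')(-3))), -178092) = Add(Add(-96368, Mul(5879, Pow(Add(98, Mul(5879, -22)), -1), Add(-169, -22))), -178092) = Add(Add(-96368, Mul(5879, Pow(Add(98, -129338), -1), -191)), -178092) = Add(Add(-96368, Mul(5879, Pow(-129240, -1), -191)), -178092) = Add(Add(-96368, Mul(5879, Rational(-1, 129240), -191)), -178092) = Add(Add(-96368, Rational(1122889, 129240)), -178092) = Add(Rational(-12453477431, 129240), -178092) = Rational(-35470087511, 129240)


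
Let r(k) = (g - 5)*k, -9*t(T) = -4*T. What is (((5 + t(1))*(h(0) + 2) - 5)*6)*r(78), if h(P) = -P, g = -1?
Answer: -16536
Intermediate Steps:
t(T) = 4*T/9 (t(T) = -(-4)*T/9 = 4*T/9)
r(k) = -6*k (r(k) = (-1 - 5)*k = -6*k)
(((5 + t(1))*(h(0) + 2) - 5)*6)*r(78) = (((5 + (4/9)*1)*(-1*0 + 2) - 5)*6)*(-6*78) = (((5 + 4/9)*(0 + 2) - 5)*6)*(-468) = (((49/9)*2 - 5)*6)*(-468) = ((98/9 - 5)*6)*(-468) = ((53/9)*6)*(-468) = (106/3)*(-468) = -16536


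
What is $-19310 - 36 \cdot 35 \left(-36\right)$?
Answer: $26050$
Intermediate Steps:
$-19310 - 36 \cdot 35 \left(-36\right) = -19310 - 1260 \left(-36\right) = -19310 - -45360 = -19310 + 45360 = 26050$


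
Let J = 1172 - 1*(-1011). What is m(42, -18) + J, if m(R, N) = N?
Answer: 2165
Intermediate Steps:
J = 2183 (J = 1172 + 1011 = 2183)
m(42, -18) + J = -18 + 2183 = 2165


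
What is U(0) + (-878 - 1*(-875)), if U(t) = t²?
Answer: -3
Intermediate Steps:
U(0) + (-878 - 1*(-875)) = 0² + (-878 - 1*(-875)) = 0 + (-878 + 875) = 0 - 3 = -3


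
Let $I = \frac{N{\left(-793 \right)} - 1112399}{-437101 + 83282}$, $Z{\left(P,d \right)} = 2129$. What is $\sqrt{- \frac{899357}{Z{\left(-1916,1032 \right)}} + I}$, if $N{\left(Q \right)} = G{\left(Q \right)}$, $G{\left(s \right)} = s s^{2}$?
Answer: $\frac{7 \sqrt{11465893605046983059}}{753280651} \approx 31.466$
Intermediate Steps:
$G{\left(s \right)} = s^{3}$
$N{\left(Q \right)} = Q^{3}$
$I = \frac{499789656}{353819}$ ($I = \frac{\left(-793\right)^{3} - 1112399}{-437101 + 83282} = \frac{-498677257 - 1112399}{-353819} = \left(-499789656\right) \left(- \frac{1}{353819}\right) = \frac{499789656}{353819} \approx 1412.6$)
$\sqrt{- \frac{899357}{Z{\left(-1916,1032 \right)}} + I} = \sqrt{- \frac{899357}{2129} + \frac{499789656}{353819}} = \sqrt{\frac{745842583241}{753280651}} = \frac{7 \sqrt{11465893605046983059}}{753280651}$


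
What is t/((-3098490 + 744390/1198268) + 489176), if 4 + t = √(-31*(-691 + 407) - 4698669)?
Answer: 2396536/1563328361881 - 599134*I*√4689865/1563328361881 ≈ 1.533e-6 - 0.00082995*I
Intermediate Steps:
t = -4 + I*√4689865 (t = -4 + √(-31*(-691 + 407) - 4698669) = -4 + √(-31*(-284) - 4698669) = -4 + √(8804 - 4698669) = -4 + √(-4689865) = -4 + I*√4689865 ≈ -4.0 + 2165.6*I)
t/((-3098490 + 744390/1198268) + 489176) = (-4 + I*√4689865)/((-3098490 + 744390/1198268) + 489176) = (-4 + I*√4689865)/((-3098490 + 744390*(1/1198268)) + 489176) = (-4 + I*√4689865)/((-3098490 + 372195/599134) + 489176) = (-4 + I*√4689865)/(-1856410335465/599134 + 489176) = (-4 + I*√4689865)/(-1563328361881/599134) = (-4 + I*√4689865)*(-599134/1563328361881) = 2396536/1563328361881 - 599134*I*√4689865/1563328361881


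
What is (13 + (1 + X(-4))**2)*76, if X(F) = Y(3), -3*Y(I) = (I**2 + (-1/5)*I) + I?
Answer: 39596/25 ≈ 1583.8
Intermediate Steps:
Y(I) = -4*I/15 - I**2/3 (Y(I) = -((I**2 + (-1/5)*I) + I)/3 = -((I**2 + (-1*1/5)*I) + I)/3 = -((I**2 - I/5) + I)/3 = -(I**2 + 4*I/5)/3 = -4*I/15 - I**2/3)
X(F) = -19/5 (X(F) = -1/15*3*(4 + 5*3) = -1/15*3*(4 + 15) = -1/15*3*19 = -19/5)
(13 + (1 + X(-4))**2)*76 = (13 + (1 - 19/5)**2)*76 = (13 + (-14/5)**2)*76 = (13 + 196/25)*76 = (521/25)*76 = 39596/25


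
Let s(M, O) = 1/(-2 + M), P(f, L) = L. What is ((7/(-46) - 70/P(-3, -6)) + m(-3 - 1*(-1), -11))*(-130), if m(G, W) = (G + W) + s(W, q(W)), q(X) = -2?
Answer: 14015/69 ≈ 203.12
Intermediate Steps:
m(G, W) = G + W + 1/(-2 + W) (m(G, W) = (G + W) + 1/(-2 + W) = G + W + 1/(-2 + W))
((7/(-46) - 70/P(-3, -6)) + m(-3 - 1*(-1), -11))*(-130) = ((7/(-46) - 70/(-6)) + (1 + (-2 - 11)*((-3 - 1*(-1)) - 11))/(-2 - 11))*(-130) = ((7*(-1/46) - 70*(-⅙)) + (1 - 13*((-3 + 1) - 11))/(-13))*(-130) = ((-7/46 + 35/3) - (1 - 13*(-2 - 11))/13)*(-130) = (1589/138 - (1 - 13*(-13))/13)*(-130) = (1589/138 - (1 + 169)/13)*(-130) = (1589/138 - 1/13*170)*(-130) = (1589/138 - 170/13)*(-130) = -2803/1794*(-130) = 14015/69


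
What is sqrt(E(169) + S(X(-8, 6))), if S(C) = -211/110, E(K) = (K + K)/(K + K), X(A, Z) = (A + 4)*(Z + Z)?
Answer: I*sqrt(11110)/110 ≈ 0.95822*I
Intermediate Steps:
X(A, Z) = 2*Z*(4 + A) (X(A, Z) = (4 + A)*(2*Z) = 2*Z*(4 + A))
E(K) = 1 (E(K) = (2*K)/((2*K)) = (2*K)*(1/(2*K)) = 1)
S(C) = -211/110 (S(C) = -211*1/110 = -211/110)
sqrt(E(169) + S(X(-8, 6))) = sqrt(1 - 211/110) = sqrt(-101/110) = I*sqrt(11110)/110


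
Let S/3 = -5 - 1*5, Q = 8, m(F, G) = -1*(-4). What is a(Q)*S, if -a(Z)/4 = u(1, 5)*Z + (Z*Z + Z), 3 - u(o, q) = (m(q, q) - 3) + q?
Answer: 5760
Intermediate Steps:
m(F, G) = 4
S = -30 (S = 3*(-5 - 1*5) = 3*(-5 - 5) = 3*(-10) = -30)
u(o, q) = 2 - q (u(o, q) = 3 - ((4 - 3) + q) = 3 - (1 + q) = 3 + (-1 - q) = 2 - q)
a(Z) = -4*Z² + 8*Z (a(Z) = -4*((2 - 1*5)*Z + (Z*Z + Z)) = -4*((2 - 5)*Z + (Z² + Z)) = -4*(-3*Z + (Z + Z²)) = -4*(Z² - 2*Z) = -4*Z² + 8*Z)
a(Q)*S = (4*8*(2 - 1*8))*(-30) = (4*8*(2 - 8))*(-30) = (4*8*(-6))*(-30) = -192*(-30) = 5760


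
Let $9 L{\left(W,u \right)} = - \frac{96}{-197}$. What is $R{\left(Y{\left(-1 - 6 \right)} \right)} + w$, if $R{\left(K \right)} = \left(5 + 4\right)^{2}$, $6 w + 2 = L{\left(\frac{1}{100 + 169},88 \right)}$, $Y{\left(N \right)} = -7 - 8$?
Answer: $\frac{143038}{1773} \approx 80.676$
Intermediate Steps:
$L{\left(W,u \right)} = \frac{32}{591}$ ($L{\left(W,u \right)} = \frac{\left(-96\right) \frac{1}{-197}}{9} = \frac{\left(-96\right) \left(- \frac{1}{197}\right)}{9} = \frac{1}{9} \cdot \frac{96}{197} = \frac{32}{591}$)
$Y{\left(N \right)} = -15$ ($Y{\left(N \right)} = -7 - 8 = -15$)
$w = - \frac{575}{1773}$ ($w = - \frac{1}{3} + \frac{1}{6} \cdot \frac{32}{591} = - \frac{1}{3} + \frac{16}{1773} = - \frac{575}{1773} \approx -0.32431$)
$R{\left(K \right)} = 81$ ($R{\left(K \right)} = 9^{2} = 81$)
$R{\left(Y{\left(-1 - 6 \right)} \right)} + w = 81 - \frac{575}{1773} = \frac{143038}{1773}$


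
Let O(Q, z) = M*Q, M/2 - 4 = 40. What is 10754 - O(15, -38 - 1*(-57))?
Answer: 9434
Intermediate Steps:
M = 88 (M = 8 + 2*40 = 8 + 80 = 88)
O(Q, z) = 88*Q
10754 - O(15, -38 - 1*(-57)) = 10754 - 88*15 = 10754 - 1*1320 = 10754 - 1320 = 9434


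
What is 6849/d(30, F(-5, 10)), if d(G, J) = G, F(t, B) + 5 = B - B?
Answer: 2283/10 ≈ 228.30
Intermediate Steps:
F(t, B) = -5 (F(t, B) = -5 + (B - B) = -5 + 0 = -5)
6849/d(30, F(-5, 10)) = 6849/30 = 6849*(1/30) = 2283/10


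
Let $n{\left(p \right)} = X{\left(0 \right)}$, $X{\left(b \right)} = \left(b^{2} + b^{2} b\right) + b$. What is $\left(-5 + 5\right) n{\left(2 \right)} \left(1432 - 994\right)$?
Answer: $0$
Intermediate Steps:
$X{\left(b \right)} = b + b^{2} + b^{3}$ ($X{\left(b \right)} = \left(b^{2} + b^{3}\right) + b = b + b^{2} + b^{3}$)
$n{\left(p \right)} = 0$ ($n{\left(p \right)} = 0 \left(1 + 0 + 0^{2}\right) = 0 \left(1 + 0 + 0\right) = 0 \cdot 1 = 0$)
$\left(-5 + 5\right) n{\left(2 \right)} \left(1432 - 994\right) = \left(-5 + 5\right) 0 \left(1432 - 994\right) = 0 \cdot 0 \cdot 438 = 0 \cdot 438 = 0$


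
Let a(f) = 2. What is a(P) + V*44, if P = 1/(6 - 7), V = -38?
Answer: -1670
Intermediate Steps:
P = -1 (P = 1/(-1) = -1)
a(P) + V*44 = 2 - 38*44 = 2 - 1672 = -1670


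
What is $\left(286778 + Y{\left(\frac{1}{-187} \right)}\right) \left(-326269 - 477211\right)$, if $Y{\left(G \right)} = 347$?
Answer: $-230699195000$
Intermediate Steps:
$\left(286778 + Y{\left(\frac{1}{-187} \right)}\right) \left(-326269 - 477211\right) = \left(286778 + 347\right) \left(-326269 - 477211\right) = 287125 \left(-803480\right) = -230699195000$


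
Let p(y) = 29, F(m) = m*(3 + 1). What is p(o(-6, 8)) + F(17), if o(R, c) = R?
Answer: 97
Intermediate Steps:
F(m) = 4*m (F(m) = m*4 = 4*m)
p(o(-6, 8)) + F(17) = 29 + 4*17 = 29 + 68 = 97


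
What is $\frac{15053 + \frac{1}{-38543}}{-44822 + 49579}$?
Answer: $\frac{580187778}{183349051} \approx 3.1644$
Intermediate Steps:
$\frac{15053 + \frac{1}{-38543}}{-44822 + 49579} = \frac{15053 - \frac{1}{38543}}{4757} = \frac{580187778}{38543} \cdot \frac{1}{4757} = \frac{580187778}{183349051}$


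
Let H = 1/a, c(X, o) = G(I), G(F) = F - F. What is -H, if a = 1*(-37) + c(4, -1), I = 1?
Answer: 1/37 ≈ 0.027027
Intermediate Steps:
G(F) = 0
c(X, o) = 0
a = -37 (a = 1*(-37) + 0 = -37 + 0 = -37)
H = -1/37 (H = 1/(-37) = -1/37 ≈ -0.027027)
-H = -1*(-1/37) = 1/37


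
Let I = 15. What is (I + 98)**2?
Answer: 12769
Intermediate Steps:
(I + 98)**2 = (15 + 98)**2 = 113**2 = 12769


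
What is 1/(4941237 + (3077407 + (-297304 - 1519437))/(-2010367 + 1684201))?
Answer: 54361/268610374446 ≈ 2.0238e-7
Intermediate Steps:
1/(4941237 + (3077407 + (-297304 - 1519437))/(-2010367 + 1684201)) = 1/(4941237 + (3077407 - 1816741)/(-326166)) = 1/(4941237 + 1260666*(-1/326166)) = 1/(4941237 - 210111/54361) = 1/(268610374446/54361) = 54361/268610374446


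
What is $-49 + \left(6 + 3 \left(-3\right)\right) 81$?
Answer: $-292$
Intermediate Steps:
$-49 + \left(6 + 3 \left(-3\right)\right) 81 = -49 + \left(6 - 9\right) 81 = -49 - 243 = -292$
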